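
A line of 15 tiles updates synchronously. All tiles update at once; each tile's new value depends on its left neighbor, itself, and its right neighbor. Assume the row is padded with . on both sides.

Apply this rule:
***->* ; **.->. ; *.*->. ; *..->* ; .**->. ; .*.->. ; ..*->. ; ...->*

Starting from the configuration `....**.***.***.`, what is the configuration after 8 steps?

.*.*****..**...

***.....*...*.*
.*.****..**....
....**.*...****
***.....**..**.
.*.****...*...*
....**.**..**..
***......*...**
.*.*****..**...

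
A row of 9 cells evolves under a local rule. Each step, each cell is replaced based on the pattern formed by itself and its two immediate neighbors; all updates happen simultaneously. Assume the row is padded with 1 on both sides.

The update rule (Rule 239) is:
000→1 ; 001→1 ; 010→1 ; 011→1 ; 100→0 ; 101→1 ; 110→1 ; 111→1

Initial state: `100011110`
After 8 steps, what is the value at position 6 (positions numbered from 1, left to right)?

1

step 1: 101111111
step 2: 111111111
step 3: 111111111  (fixed point — unchanged through step 8)
position 6 holds 1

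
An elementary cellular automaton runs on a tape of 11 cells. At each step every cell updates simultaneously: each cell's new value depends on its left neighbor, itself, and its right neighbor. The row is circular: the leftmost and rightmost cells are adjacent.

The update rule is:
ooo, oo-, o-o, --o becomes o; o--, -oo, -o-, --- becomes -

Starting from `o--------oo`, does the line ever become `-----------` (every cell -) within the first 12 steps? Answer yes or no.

o-------o-o
o------o-o-
------o-o-o
-----o-o-o-
----o-o-o--
---o-o-o---
--o-o-o----
-o-o-o-----
o-o-o------
-o-o------o
o-o------o-
-o------o-o
step 12 is -o------o-o, still not uniform -

no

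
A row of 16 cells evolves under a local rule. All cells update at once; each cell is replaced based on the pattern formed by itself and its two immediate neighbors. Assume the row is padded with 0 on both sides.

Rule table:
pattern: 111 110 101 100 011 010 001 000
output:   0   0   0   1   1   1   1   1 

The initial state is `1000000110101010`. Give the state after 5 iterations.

1111111111000011

1111111100101011
1000000011101010
1111111110001011
1000000001111010
1111111111000011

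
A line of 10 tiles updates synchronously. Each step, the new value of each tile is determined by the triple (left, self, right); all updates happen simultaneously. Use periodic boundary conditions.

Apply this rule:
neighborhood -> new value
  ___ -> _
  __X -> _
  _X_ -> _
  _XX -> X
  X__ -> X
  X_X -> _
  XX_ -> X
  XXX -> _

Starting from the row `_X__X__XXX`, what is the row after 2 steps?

__X__X_X_X
X__X______

X__X______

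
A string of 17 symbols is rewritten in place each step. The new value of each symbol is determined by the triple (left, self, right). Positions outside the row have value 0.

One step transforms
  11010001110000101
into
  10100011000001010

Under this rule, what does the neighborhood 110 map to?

At position 1 the neighborhood is 110; the next row has 0 there.

0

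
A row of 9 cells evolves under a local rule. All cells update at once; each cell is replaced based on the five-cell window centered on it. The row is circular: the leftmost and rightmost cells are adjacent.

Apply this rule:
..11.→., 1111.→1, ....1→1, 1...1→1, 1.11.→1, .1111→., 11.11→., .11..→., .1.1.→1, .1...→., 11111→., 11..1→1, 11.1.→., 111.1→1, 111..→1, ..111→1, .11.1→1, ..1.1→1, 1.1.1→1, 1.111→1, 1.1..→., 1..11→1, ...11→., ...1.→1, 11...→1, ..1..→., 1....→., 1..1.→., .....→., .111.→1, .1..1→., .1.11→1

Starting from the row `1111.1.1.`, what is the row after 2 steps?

1.11.1..1

1.11.1111
1.11.1..1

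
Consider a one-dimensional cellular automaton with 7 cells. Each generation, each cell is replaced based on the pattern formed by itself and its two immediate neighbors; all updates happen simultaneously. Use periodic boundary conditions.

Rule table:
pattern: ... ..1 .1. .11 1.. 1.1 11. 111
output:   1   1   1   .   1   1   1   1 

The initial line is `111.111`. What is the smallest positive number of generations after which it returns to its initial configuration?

1111.11
11111.1
111111.
.111111
1.11111
11.1111
111.111

7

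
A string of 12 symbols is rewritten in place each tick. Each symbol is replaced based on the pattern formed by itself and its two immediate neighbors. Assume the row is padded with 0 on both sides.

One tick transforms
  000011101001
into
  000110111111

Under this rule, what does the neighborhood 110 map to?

1

At position 6 the neighborhood is 110; the next row has 1 there.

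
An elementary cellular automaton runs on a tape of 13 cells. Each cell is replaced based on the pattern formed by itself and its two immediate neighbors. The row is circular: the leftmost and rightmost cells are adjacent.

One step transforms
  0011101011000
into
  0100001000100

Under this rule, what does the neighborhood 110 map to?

0

At position 4 the neighborhood is 110; the next row has 0 there.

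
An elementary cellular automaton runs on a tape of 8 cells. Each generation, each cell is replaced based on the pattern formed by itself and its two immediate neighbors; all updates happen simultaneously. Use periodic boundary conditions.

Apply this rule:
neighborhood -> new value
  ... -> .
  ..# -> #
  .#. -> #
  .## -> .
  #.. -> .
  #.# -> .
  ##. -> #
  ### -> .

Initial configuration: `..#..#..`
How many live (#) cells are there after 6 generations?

3

generation 1: .##.##..
generation 2: #.#..#..
generation 3: #.#.##.#
generation 4: #.#..#..  (repeats generation 2; period 2)
generation 6: #.#..#..
count of #: 3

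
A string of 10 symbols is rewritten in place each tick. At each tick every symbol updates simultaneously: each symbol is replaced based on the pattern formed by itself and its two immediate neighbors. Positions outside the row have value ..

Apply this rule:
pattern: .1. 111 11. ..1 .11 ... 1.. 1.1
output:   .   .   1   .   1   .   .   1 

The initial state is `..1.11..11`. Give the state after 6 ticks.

...111..11
...1.1..11
....1...11
........11
........11  (fixed point — unchanged through tick 6)

........11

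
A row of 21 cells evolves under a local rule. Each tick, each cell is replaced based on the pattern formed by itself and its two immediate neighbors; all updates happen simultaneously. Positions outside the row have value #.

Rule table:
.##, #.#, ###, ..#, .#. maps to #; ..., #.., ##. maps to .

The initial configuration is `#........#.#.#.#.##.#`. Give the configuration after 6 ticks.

...##########.#######

tick 1: ........##########.##
tick 2: .......##########.###
tick 3: ......##########.####
tick 4: .....##########.#####
tick 5: ....##########.######
tick 6: ...##########.#######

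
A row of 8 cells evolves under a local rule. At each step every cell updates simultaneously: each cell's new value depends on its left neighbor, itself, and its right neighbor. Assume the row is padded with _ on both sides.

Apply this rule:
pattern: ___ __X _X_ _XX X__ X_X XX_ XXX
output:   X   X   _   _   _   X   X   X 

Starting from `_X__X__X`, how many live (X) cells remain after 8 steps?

step 1: X__X__X_
step 2: __X__X__
step 3: XX__X__X
step 4: _X_X__X_
step 5: X_X__X__
step 6: _X__X__X  (repeats step 0; period 6)
step 8: __X__X__
count of X: 2

2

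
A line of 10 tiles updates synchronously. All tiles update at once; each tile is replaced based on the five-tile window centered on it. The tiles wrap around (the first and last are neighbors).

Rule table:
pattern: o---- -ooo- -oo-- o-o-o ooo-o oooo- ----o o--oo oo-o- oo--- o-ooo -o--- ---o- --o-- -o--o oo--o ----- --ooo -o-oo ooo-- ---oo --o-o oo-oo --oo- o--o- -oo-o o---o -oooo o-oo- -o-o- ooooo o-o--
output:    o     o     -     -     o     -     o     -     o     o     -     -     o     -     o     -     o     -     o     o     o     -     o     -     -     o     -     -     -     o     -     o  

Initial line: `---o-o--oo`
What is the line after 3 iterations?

iteration 1: o-o-ooo---
iteration 2: -o-o-ooo-o
iteration 3: o-o-o-ooo-

o-o-o-ooo-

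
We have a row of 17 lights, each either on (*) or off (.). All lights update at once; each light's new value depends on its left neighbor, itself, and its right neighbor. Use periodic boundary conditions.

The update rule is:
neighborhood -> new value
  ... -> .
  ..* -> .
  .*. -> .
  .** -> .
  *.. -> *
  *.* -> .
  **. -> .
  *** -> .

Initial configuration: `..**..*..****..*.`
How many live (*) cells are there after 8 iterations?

4

....*..*.....*..*
*....*..*.....*..
.*....*..*.....*.
..*....*..*.....*
*..*....*..*.....
.*..*....*..*....
..*..*....*..*...
...*..*....*..*..
count of *: 4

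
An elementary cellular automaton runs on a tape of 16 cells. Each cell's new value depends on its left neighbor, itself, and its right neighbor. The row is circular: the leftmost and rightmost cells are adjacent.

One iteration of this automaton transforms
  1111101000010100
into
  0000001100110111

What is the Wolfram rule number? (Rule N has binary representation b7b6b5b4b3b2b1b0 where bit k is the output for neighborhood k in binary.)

position 1: 111 → 0  (bit 7 = 0)
position 4: 110 → 0  (bit 6 = 0)
position 5: 101 → 0  (bit 5 = 0)
position 7: 100 → 1  (bit 4 = 1)
position 0: 011 → 0  (bit 3 = 0)
position 6: 010 → 1  (bit 2 = 1)
position 10: 001 → 1  (bit 1 = 1)
position 8: 000 → 0  (bit 0 = 0)
bits b7..b0 = 00010110 = 22

22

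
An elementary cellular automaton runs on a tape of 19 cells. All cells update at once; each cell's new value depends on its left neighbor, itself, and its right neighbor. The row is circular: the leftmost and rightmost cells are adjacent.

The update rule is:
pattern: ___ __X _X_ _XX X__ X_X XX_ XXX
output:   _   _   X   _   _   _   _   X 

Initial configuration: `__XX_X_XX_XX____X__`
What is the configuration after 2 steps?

_____X__________X__
_____X__________X__

_____X__________X__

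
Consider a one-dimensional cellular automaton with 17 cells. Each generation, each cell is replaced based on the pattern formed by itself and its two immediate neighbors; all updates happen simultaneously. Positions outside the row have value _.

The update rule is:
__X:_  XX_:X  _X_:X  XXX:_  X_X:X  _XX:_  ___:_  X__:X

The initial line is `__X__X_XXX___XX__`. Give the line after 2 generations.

___XX_XX__XX___XX

__XX_XX__XX___XX_
___XX_XX__XX___XX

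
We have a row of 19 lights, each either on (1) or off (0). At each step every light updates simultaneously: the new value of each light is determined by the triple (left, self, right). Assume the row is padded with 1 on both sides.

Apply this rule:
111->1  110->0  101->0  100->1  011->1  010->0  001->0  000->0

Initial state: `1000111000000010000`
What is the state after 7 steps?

step 1: 0100110100000001000
step 2: 0010100010000000100
step 3: 1000010001000000010
step 4: 0100001000100000000
step 5: 0010000100010000000
step 6: 1001000010001000000
step 7: 0100100001000100000

0100100001000100000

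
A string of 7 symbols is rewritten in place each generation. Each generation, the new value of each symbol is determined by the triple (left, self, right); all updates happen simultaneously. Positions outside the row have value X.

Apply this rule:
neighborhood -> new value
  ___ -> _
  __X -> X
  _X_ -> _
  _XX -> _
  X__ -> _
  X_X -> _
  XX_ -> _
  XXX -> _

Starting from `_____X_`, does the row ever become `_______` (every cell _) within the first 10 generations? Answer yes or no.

no

____X__
___X__X
__X__X_
_X__X__
___X__X  (repeats generation 2; period 3)
generation 10: _X__X__
generation 10 is _X__X__, still not uniform _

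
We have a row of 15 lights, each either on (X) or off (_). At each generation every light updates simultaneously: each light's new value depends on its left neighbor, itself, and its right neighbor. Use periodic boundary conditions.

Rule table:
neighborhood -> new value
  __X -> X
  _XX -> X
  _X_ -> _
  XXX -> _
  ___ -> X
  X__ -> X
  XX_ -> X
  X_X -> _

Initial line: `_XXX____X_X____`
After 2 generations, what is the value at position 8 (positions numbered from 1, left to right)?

XX_XXXXX___XXXX
_X_X___XXXXX___
position 8 holds X

X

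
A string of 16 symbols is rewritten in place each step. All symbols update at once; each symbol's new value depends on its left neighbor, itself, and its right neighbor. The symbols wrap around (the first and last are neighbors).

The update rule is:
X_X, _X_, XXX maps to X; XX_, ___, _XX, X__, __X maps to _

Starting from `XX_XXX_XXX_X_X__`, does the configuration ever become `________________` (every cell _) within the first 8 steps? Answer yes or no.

yes

step 1: __X_X_X_X_XXXX__
step 2: __XXXXXXXX_XX___
step 3: ___XXXXXX_X_____
step 4: ____XXXX_XX_____
step 5: _____XX_X_______
step 6: _______XX_______
step 7: ________________
all cells are _ at step 7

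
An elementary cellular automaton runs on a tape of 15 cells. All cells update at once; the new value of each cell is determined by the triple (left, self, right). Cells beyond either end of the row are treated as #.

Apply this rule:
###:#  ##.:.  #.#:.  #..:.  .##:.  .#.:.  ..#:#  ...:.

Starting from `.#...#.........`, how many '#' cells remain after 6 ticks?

tick 1: ....#.........#
tick 2: ...#.........#.
tick 3: ..#.........#..
tick 4: .#.........#..#
tick 5: ..........#..#.
tick 6: .........#..#..
count of #: 2

2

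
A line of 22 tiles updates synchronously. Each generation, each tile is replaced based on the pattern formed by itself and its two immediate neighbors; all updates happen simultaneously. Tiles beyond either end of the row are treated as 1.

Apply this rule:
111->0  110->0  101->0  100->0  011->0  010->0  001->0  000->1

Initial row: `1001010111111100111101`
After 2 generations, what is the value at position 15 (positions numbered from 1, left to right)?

0000000000000000000000
0111111111111111111110
position 15 holds 1

1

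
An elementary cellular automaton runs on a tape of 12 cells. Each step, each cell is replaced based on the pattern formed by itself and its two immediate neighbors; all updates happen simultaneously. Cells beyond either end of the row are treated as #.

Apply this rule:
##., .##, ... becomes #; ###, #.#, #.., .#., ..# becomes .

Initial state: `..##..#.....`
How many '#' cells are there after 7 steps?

..##....###.
..##.##.#.#.
..##.##.....
..##.##.###.
..##.##.#.#.  (repeats step 2; period 3)
step 7: ..##.##.###.
count of #: 7

7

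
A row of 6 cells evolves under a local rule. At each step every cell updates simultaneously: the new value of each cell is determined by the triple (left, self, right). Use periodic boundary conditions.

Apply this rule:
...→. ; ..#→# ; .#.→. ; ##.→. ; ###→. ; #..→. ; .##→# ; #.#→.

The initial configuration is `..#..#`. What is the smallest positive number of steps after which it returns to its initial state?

3

.#..#.
#..#..
..#..#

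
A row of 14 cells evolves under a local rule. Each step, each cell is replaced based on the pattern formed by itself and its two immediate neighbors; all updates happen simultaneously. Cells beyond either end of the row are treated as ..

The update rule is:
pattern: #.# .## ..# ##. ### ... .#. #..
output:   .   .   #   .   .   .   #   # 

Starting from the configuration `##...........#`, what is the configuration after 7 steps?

....#..#......

..#.........##
.###.......#..
#...#.....###.
##.###...#...#
......#.###.##
.....##.......
....#..#......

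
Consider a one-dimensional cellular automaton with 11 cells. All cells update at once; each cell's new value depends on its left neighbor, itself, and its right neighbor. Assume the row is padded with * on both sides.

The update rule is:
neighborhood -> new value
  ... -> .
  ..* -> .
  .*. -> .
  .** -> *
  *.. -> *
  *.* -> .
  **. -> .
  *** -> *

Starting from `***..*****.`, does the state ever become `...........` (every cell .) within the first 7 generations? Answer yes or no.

no

**.*.****..
*....***.*.
.*...**....
..*..*.*...
*..*....*..
.*..*....*.
..*..*.....
generation 7 is ..*..*....., still not uniform .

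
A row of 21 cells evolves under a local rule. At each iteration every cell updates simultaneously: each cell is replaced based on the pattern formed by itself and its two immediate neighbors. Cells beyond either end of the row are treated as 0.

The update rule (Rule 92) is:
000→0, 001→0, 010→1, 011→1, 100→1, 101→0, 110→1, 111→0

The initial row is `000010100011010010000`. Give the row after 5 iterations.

iteration 1: 000010110011011011000
iteration 2: 000010111011011011100
iteration 3: 000010101011011010110
iteration 4: 000010101011011010111
iteration 5: 000010101011011010101

000010101011011010101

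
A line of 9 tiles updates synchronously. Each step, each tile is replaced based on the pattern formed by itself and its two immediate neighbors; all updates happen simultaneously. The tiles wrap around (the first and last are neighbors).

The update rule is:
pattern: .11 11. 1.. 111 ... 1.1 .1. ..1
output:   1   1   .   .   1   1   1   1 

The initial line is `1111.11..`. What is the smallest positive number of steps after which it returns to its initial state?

3

1..1111.1
1.11..111
1111.11..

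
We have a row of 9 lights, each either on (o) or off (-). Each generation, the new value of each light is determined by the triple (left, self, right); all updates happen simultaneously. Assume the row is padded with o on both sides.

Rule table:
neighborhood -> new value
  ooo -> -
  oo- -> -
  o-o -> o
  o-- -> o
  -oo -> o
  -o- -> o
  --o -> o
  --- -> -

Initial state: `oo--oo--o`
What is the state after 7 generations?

--oo-ooo-

--ooo-ooo
ooo--oo--
---ooo-oo
o-oo--oo-
-oo-ooo-o
oo-oo--oo
--oo-ooo-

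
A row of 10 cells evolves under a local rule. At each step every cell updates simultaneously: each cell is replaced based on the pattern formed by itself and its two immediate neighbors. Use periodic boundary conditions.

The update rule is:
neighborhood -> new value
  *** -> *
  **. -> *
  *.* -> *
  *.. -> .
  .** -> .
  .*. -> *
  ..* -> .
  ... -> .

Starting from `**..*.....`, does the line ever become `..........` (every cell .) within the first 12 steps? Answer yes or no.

no

step 1: .*..*.....
step 2: .*..*.....  (fixed point — unchanged through step 12)
step 12 is .*..*....., still not uniform .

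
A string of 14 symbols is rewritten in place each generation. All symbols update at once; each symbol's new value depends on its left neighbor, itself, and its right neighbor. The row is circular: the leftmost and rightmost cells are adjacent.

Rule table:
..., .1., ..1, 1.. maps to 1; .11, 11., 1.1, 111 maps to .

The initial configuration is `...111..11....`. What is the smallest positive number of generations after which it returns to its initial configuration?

111...11..1111
...111..11....

2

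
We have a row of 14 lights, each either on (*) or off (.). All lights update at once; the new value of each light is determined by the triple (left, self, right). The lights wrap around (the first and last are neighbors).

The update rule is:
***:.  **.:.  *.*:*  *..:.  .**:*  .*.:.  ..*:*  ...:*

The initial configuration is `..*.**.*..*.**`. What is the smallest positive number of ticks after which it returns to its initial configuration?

14

.*.**.*..*.**.
*.**.*..*.**..
.**.*..*.**..*
**.*..*.**..*.
*.*..*.**..*.*
.*..*.**..*.**
*..*.**..*.**.
..*.**..*.**.*
.*.**..*.**.*.
*.**..*.**.*..
.**..*.**.*..*
**..*.**.*..*.
*..*.**.*..*.*
..*.**.*..*.**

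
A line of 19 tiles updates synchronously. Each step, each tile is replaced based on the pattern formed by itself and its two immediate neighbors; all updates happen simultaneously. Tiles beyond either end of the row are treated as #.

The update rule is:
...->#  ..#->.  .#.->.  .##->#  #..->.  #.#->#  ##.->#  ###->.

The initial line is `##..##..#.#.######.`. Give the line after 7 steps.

step 1: .#..##...#.##....##
step 2: #...##.#..###.##.#.
step 3: #.#.###...#.#####.#
step 4: ##.##.#.#..##...###
step 5: .#####.#...##.#.#..
step 6: ##...##..#.###.#...
step 7: .#.#.##...##.##..#.

.#.#.##...##.##..#.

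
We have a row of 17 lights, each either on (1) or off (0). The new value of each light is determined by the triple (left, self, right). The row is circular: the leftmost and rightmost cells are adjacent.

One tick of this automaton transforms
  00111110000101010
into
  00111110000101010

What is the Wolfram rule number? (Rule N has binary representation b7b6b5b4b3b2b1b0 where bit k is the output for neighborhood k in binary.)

204

position 3: 111 → 1  (bit 7 = 1)
position 6: 110 → 1  (bit 6 = 1)
position 12: 101 → 0  (bit 5 = 0)
position 7: 100 → 0  (bit 4 = 0)
position 2: 011 → 1  (bit 3 = 1)
position 11: 010 → 1  (bit 2 = 1)
position 1: 001 → 0  (bit 1 = 0)
position 0: 000 → 0  (bit 0 = 0)
bits b7..b0 = 11001100 = 204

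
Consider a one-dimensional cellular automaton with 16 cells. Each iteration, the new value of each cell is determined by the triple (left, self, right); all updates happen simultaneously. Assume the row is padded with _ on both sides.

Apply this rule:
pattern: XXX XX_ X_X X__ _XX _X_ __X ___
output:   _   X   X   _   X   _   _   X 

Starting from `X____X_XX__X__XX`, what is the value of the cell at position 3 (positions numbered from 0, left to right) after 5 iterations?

_

__XX__XXX_____XX
X_XX__X_X_XXX_XX
_XXX___X_XX_XXXX
_X_X_X__XXXXX__X
__X_X___X___X___
position 3 holds _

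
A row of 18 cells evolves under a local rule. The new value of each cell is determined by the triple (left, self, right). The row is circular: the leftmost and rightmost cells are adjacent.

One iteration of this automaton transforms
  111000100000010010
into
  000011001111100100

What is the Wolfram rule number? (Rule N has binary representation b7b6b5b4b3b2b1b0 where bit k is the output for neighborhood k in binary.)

position 1: 111 → 0  (bit 7 = 0)
position 2: 110 → 0  (bit 6 = 0)
position 17: 101 → 0  (bit 5 = 0)
position 3: 100 → 0  (bit 4 = 0)
position 0: 011 → 0  (bit 3 = 0)
position 6: 010 → 0  (bit 2 = 0)
position 5: 001 → 1  (bit 1 = 1)
position 4: 000 → 1  (bit 0 = 1)
bits b7..b0 = 00000011 = 3

3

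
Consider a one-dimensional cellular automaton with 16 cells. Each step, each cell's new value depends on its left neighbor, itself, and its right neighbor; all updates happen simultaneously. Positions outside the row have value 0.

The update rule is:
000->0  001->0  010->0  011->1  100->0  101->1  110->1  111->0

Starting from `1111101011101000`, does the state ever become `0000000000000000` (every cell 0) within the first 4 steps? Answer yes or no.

yes

1000110110110000
0000111111110000
0000100000010000
0000000000000000
all cells are 0 at step 4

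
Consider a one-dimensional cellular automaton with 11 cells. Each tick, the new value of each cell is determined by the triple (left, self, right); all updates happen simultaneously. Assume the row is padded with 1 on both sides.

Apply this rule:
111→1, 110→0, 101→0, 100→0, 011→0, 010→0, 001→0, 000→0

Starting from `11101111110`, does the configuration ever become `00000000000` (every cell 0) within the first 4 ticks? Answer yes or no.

yes

11000111100
10000011000
00000000000
all cells are 0 at tick 3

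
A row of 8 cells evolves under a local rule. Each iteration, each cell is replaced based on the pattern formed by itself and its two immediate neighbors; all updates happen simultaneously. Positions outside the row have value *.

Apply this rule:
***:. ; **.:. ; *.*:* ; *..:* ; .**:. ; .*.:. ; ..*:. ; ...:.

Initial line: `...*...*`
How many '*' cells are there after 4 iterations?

3

*...*...
.*...*..
*.*...*.
.*.*...*
count of *: 3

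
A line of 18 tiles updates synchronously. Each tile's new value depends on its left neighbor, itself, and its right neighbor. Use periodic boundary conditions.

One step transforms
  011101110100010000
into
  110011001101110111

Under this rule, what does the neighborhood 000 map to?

At position 11 the neighborhood is 000; the next row has 1 there.

1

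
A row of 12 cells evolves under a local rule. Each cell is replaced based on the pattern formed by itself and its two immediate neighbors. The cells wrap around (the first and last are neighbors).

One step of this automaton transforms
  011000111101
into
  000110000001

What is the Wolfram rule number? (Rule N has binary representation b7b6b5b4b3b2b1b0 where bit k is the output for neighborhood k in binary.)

21

position 7: 111 → 0  (bit 7 = 0)
position 2: 110 → 0  (bit 6 = 0)
position 0: 101 → 0  (bit 5 = 0)
position 3: 100 → 1  (bit 4 = 1)
position 1: 011 → 0  (bit 3 = 0)
position 11: 010 → 1  (bit 2 = 1)
position 5: 001 → 0  (bit 1 = 0)
position 4: 000 → 1  (bit 0 = 1)
bits b7..b0 = 00010101 = 21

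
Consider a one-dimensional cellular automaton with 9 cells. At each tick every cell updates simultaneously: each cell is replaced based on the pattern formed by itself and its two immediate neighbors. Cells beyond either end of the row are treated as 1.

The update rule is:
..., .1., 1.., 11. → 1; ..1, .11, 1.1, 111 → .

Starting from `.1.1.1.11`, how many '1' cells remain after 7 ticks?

3

.1.1.1...
.1.1.111.
.1.1...1.
.1.111.1.
.1...1.1.
.111.1.1.
...1.1.1.
count of 1: 3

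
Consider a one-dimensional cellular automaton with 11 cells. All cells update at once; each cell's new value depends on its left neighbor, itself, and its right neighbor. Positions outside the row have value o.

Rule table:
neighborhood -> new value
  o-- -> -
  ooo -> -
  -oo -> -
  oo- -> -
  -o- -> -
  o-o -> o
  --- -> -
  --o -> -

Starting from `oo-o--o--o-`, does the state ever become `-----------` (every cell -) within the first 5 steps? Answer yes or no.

yes

--o-------o
-----------
all cells are - at step 2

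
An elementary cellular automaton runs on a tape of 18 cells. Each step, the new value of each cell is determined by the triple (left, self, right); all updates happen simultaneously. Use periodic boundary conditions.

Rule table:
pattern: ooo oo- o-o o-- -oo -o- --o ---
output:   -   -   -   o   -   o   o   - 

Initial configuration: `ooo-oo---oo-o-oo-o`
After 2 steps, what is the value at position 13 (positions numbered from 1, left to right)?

o

step 1: ------o-o---o-----
step 2: -----oo-oo-ooo----
position 13 holds o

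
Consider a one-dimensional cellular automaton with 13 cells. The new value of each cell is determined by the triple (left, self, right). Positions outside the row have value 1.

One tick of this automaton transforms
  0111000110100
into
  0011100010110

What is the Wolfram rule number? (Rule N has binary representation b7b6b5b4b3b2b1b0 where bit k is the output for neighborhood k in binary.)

position 2: 111 → 1  (bit 7 = 1)
position 3: 110 → 1  (bit 6 = 1)
position 0: 101 → 0  (bit 5 = 0)
position 4: 100 → 1  (bit 4 = 1)
position 1: 011 → 0  (bit 3 = 0)
position 10: 010 → 1  (bit 2 = 1)
position 6: 001 → 0  (bit 1 = 0)
position 5: 000 → 0  (bit 0 = 0)
bits b7..b0 = 11010100 = 212

212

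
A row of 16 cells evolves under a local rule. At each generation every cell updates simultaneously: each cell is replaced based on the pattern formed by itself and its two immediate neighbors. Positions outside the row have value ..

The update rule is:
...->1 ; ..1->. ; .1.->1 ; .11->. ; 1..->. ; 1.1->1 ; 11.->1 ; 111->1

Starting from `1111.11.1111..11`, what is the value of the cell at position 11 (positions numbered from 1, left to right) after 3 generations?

.

.1111.11.111...1
..1111.11.11.1.1
1..1111.11.11111
position 11 holds .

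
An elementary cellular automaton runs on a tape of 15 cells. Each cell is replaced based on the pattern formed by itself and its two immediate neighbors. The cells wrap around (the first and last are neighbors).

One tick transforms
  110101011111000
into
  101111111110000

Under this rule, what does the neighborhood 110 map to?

0

At position 1 the neighborhood is 110; the next row has 0 there.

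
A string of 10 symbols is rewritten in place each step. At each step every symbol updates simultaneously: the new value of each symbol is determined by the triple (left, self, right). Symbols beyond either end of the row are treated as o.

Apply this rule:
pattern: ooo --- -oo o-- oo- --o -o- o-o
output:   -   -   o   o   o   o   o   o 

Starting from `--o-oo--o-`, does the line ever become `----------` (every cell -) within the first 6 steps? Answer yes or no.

yes

oooooooooo
----------
all cells are - at step 2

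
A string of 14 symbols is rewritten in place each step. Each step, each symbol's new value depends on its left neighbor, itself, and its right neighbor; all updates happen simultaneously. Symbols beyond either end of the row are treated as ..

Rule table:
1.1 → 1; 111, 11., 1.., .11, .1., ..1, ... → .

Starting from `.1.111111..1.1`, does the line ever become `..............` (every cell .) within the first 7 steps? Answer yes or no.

yes

step 1: ..1.........1.
step 2: ..............
all cells are . at step 2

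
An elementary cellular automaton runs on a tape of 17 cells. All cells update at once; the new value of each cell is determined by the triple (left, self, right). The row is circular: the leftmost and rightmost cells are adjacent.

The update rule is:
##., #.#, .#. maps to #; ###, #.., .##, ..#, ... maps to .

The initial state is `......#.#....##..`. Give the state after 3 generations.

......###.....#..
........#.....#..
........#.....#..

........#.....#..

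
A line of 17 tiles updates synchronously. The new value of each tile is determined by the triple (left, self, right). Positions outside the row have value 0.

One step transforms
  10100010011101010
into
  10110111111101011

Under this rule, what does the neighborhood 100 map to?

1

At position 3 the neighborhood is 100; the next row has 1 there.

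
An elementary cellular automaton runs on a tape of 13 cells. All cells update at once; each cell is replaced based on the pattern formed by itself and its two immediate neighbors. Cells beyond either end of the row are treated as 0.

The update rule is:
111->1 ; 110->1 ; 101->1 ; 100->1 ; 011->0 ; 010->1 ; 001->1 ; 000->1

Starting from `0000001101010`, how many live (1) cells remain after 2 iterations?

iteration 1: 1111110111111
iteration 2: 0111111011111
count of 1: 11

11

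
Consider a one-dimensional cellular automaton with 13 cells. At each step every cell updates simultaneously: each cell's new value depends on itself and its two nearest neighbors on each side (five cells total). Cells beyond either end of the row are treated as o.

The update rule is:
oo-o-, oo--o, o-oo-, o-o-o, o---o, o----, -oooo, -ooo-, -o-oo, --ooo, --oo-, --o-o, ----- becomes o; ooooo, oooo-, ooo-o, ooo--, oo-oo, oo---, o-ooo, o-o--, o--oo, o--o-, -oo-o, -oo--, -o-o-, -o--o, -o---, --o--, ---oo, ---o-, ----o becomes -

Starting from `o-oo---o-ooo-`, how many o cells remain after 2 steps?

--o--o-oo-o--
o----ooo-o---
count of o: 5

5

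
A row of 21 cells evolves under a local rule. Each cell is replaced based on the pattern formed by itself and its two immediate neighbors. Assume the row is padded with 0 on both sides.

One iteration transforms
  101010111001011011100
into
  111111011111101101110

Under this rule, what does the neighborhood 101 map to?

At position 1 the neighborhood is 101; the next row has 1 there.

1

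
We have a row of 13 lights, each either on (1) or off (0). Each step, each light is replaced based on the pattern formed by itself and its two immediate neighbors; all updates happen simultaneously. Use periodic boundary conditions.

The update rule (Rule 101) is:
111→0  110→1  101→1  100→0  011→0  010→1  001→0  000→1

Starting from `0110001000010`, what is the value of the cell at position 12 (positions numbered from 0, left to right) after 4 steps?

0

step 1: 0010101011010
step 2: 1011111101110
step 3: 1100000110011
step 4: 0101110010000
position 12 holds 0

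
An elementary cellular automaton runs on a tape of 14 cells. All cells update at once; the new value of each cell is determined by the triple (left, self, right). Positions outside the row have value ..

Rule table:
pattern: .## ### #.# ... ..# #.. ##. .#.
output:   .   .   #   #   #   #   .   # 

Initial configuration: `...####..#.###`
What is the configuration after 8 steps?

###....####...
...####....###
###....####...  (repeats step 1; period 2)
step 8: ...####....###

...####....###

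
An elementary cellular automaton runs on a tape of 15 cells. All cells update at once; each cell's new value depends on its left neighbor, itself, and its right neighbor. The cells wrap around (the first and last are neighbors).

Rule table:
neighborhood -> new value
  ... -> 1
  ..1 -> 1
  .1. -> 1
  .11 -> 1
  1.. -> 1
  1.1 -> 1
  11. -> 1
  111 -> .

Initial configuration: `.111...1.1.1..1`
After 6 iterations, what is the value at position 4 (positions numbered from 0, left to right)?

.

11.111111111111
.111...........
11.111111111111  (repeats iteration 1; period 2)
iteration 6: .111...........
position 4 holds .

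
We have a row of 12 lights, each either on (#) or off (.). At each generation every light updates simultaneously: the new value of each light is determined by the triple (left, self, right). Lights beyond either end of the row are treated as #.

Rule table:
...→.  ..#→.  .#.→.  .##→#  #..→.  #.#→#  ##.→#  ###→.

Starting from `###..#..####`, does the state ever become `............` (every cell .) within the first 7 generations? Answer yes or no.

yes

generation 1: ..#.....#...
generation 2: ............
all cells are . at generation 2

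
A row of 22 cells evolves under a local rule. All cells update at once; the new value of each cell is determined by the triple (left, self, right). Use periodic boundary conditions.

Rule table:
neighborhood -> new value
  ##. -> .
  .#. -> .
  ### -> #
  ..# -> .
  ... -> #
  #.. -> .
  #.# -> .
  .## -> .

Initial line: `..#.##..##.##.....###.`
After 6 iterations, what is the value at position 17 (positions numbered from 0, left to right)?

#

iteration 1: #.............###..#..
iteration 2: ..###########..#......
iteration 3: #..#########.....#####
iteration 4: ....#######..###..####
iteration 5: .##..#####....#....##.
iteration 6: ......###..##...##....
position 17 holds #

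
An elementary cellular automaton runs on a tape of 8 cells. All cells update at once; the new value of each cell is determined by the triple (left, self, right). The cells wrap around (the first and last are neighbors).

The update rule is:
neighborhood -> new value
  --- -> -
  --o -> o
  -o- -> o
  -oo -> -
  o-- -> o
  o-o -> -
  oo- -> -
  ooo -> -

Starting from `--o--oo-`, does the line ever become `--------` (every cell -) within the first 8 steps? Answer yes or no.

yes

step 1: -oooo--o
step 2: -----ooo
step 3: o---o---
step 4: oo-ooo-o
step 5: --------
all cells are - at step 5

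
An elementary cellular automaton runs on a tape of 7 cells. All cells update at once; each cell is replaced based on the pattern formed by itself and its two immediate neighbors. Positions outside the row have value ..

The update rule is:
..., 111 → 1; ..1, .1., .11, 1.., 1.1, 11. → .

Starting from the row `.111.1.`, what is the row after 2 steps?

..1....
1...111

1...111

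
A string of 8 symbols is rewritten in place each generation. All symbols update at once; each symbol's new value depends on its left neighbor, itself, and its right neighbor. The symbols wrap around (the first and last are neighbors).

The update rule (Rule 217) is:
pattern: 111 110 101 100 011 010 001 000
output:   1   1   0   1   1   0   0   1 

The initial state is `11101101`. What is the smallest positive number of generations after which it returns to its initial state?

11101101

1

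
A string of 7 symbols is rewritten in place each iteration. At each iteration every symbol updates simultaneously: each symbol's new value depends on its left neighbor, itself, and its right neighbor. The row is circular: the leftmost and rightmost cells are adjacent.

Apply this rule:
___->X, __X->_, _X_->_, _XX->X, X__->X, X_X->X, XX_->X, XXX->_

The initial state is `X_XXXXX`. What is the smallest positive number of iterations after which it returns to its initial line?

28

XXX____
X_XXXX_
_XX__XX
XXXX_XX
___XXX_
XX_X_XX
_XX_XX_
_XXXXXX
XX____X
_XXXX_X
XX__XX_
XXX_XXX
__XXX__
X_X_XXX
XX_XX__
XXXXXX_
X____XX
XXXX_X_
X__XX_X
XX_XXXX
_XXX___
_X_XXXX
X_XX__X
XXXXX_X
____XXX
XXX_X_X
__XX_XX
X_XXXXX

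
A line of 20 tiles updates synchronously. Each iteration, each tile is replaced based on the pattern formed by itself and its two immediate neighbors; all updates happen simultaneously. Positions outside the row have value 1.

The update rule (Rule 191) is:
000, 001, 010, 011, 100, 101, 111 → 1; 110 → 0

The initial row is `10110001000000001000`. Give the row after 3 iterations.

10111111111111111111

iteration 1: 01101111111111111111
iteration 2: 11011111111111111111
iteration 3: 10111111111111111111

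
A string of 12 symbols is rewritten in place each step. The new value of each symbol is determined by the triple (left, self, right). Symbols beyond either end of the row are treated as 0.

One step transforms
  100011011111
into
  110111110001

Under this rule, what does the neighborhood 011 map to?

At position 4 the neighborhood is 011; the next row has 1 there.

1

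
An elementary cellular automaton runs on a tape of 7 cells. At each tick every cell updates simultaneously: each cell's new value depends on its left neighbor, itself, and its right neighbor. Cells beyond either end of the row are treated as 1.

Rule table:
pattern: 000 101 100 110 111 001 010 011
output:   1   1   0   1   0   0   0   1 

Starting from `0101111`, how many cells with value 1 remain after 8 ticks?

5

tick 1: 1011000
tick 2: 1111010
tick 3: 0001101
tick 4: 0101111  (repeats tick 0; period 4)
tick 8: 0101111
count of 1: 5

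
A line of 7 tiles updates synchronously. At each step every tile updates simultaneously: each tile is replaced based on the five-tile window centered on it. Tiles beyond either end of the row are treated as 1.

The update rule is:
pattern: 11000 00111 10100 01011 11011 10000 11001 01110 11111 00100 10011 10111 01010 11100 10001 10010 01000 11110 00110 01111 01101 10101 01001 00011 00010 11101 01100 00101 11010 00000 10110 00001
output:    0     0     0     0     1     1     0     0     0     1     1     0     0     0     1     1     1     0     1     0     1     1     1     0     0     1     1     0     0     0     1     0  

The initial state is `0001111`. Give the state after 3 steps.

0100000
0011000
0111010

0111010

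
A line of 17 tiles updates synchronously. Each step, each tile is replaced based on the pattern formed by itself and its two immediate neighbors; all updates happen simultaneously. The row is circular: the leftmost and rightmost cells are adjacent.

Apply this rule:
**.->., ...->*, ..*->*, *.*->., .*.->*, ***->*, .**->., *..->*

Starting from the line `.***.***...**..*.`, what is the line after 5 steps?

*********..****.*

*.*...*.***..****
..*****..*.**.***
**.***.***.....*.
....*...*.******.
*********..****.*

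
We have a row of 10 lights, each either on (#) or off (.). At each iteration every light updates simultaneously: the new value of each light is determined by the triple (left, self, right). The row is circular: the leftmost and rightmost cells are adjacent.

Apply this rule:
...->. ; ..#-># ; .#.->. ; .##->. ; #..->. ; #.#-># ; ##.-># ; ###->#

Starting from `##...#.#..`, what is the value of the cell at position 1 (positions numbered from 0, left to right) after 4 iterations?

.#..#.#..#
#..#.#..#.
..#.#..#.#
.#.#..#.#.
position 1 holds #

#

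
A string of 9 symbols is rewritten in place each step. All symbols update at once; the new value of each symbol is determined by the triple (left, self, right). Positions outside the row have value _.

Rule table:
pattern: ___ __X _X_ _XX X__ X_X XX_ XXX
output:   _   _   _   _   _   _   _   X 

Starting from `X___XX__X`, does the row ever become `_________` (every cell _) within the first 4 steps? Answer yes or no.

yes

_________
all cells are _ at step 1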